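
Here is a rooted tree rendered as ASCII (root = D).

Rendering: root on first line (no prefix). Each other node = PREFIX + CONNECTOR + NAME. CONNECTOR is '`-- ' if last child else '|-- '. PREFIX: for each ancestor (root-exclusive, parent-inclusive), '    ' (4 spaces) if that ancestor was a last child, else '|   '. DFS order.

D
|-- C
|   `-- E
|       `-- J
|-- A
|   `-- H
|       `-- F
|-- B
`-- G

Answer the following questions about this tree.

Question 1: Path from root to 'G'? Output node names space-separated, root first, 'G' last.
Walk down from root: D -> G

Answer: D G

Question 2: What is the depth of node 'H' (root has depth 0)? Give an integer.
Answer: 2

Derivation:
Path from root to H: D -> A -> H
Depth = number of edges = 2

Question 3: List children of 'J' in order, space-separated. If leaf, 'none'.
Node J's children (from adjacency): (leaf)

Answer: none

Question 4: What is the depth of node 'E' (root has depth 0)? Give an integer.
Path from root to E: D -> C -> E
Depth = number of edges = 2

Answer: 2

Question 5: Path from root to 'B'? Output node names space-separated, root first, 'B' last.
Answer: D B

Derivation:
Walk down from root: D -> B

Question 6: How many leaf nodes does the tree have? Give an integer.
Leaves (nodes with no children): B, F, G, J

Answer: 4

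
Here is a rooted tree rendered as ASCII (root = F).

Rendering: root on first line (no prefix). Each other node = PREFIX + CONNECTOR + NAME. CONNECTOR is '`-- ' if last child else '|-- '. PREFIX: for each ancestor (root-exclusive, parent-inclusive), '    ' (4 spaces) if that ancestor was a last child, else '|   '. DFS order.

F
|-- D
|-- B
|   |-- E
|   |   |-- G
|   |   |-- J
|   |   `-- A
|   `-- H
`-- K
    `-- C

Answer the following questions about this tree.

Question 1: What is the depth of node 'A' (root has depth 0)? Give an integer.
Path from root to A: F -> B -> E -> A
Depth = number of edges = 3

Answer: 3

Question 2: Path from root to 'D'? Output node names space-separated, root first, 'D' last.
Answer: F D

Derivation:
Walk down from root: F -> D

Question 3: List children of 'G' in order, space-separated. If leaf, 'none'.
Answer: none

Derivation:
Node G's children (from adjacency): (leaf)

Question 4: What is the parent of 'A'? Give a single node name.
Scan adjacency: A appears as child of E

Answer: E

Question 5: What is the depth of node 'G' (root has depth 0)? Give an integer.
Path from root to G: F -> B -> E -> G
Depth = number of edges = 3

Answer: 3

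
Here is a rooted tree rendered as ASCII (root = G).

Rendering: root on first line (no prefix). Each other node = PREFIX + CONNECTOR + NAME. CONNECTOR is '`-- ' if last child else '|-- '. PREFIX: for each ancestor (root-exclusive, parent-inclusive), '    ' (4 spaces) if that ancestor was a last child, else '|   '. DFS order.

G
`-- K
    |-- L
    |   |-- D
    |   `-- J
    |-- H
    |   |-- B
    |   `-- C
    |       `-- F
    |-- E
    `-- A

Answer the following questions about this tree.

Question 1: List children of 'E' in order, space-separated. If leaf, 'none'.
Answer: none

Derivation:
Node E's children (from adjacency): (leaf)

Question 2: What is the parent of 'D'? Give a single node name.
Answer: L

Derivation:
Scan adjacency: D appears as child of L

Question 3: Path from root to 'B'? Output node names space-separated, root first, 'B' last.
Walk down from root: G -> K -> H -> B

Answer: G K H B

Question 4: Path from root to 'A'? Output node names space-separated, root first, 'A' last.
Walk down from root: G -> K -> A

Answer: G K A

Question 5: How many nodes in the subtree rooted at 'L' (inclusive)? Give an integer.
Answer: 3

Derivation:
Subtree rooted at L contains: D, J, L
Count = 3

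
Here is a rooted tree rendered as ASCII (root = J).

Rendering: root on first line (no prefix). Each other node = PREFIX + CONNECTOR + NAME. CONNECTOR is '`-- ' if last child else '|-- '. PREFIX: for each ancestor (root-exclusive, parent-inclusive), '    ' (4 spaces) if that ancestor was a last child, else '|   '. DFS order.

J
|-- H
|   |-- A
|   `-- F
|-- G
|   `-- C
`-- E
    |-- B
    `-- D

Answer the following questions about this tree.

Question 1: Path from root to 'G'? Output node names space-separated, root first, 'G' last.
Walk down from root: J -> G

Answer: J G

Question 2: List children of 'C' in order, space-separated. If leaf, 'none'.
Answer: none

Derivation:
Node C's children (from adjacency): (leaf)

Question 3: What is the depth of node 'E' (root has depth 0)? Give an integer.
Answer: 1

Derivation:
Path from root to E: J -> E
Depth = number of edges = 1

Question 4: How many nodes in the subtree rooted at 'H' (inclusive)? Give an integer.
Subtree rooted at H contains: A, F, H
Count = 3

Answer: 3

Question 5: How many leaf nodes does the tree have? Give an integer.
Answer: 5

Derivation:
Leaves (nodes with no children): A, B, C, D, F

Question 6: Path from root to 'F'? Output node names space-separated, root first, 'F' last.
Walk down from root: J -> H -> F

Answer: J H F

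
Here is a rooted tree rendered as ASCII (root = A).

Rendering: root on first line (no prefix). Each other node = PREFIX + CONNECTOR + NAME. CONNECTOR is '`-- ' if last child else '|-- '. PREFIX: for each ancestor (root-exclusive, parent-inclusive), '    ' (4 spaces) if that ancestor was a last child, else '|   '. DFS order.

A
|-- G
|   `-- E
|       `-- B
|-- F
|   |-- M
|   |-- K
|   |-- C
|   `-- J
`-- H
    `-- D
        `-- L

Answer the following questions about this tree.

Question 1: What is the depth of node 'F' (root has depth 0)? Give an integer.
Answer: 1

Derivation:
Path from root to F: A -> F
Depth = number of edges = 1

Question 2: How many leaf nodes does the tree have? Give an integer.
Answer: 6

Derivation:
Leaves (nodes with no children): B, C, J, K, L, M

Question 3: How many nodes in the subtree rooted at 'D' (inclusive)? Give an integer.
Answer: 2

Derivation:
Subtree rooted at D contains: D, L
Count = 2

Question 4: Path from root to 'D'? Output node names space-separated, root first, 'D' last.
Answer: A H D

Derivation:
Walk down from root: A -> H -> D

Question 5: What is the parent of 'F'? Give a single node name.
Scan adjacency: F appears as child of A

Answer: A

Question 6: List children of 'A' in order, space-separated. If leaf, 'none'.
Node A's children (from adjacency): G, F, H

Answer: G F H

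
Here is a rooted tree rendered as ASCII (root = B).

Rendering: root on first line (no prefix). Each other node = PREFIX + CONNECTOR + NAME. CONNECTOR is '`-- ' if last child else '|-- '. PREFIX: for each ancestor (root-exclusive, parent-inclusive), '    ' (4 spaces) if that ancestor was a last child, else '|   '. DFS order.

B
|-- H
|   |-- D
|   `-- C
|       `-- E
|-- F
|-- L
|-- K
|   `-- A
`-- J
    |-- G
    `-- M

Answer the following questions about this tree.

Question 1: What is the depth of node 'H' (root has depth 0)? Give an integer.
Answer: 1

Derivation:
Path from root to H: B -> H
Depth = number of edges = 1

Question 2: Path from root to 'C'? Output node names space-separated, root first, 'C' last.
Walk down from root: B -> H -> C

Answer: B H C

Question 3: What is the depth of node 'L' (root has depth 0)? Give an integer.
Path from root to L: B -> L
Depth = number of edges = 1

Answer: 1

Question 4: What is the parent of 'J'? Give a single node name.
Answer: B

Derivation:
Scan adjacency: J appears as child of B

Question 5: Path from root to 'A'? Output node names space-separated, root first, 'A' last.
Walk down from root: B -> K -> A

Answer: B K A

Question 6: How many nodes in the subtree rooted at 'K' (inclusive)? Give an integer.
Answer: 2

Derivation:
Subtree rooted at K contains: A, K
Count = 2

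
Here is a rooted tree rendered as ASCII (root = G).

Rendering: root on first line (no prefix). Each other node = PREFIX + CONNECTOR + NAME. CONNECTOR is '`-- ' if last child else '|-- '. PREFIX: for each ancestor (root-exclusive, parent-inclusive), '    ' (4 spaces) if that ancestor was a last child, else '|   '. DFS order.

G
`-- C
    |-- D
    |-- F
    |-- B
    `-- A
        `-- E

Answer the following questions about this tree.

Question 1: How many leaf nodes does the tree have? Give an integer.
Answer: 4

Derivation:
Leaves (nodes with no children): B, D, E, F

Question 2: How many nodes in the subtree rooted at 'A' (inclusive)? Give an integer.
Answer: 2

Derivation:
Subtree rooted at A contains: A, E
Count = 2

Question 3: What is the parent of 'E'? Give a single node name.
Answer: A

Derivation:
Scan adjacency: E appears as child of A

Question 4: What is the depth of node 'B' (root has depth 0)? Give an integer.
Answer: 2

Derivation:
Path from root to B: G -> C -> B
Depth = number of edges = 2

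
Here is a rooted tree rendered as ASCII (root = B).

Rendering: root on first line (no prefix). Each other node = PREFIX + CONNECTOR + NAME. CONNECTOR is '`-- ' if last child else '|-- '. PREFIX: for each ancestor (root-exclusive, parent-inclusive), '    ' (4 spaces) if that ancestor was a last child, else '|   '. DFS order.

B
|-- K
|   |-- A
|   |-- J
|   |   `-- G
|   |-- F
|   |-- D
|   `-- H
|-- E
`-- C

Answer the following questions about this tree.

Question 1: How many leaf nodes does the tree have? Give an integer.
Answer: 7

Derivation:
Leaves (nodes with no children): A, C, D, E, F, G, H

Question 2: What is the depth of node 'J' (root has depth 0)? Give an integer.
Answer: 2

Derivation:
Path from root to J: B -> K -> J
Depth = number of edges = 2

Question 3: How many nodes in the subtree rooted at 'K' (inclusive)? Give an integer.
Subtree rooted at K contains: A, D, F, G, H, J, K
Count = 7

Answer: 7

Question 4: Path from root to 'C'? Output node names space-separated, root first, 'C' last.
Answer: B C

Derivation:
Walk down from root: B -> C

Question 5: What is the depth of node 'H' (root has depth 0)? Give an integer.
Path from root to H: B -> K -> H
Depth = number of edges = 2

Answer: 2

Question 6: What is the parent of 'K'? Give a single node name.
Scan adjacency: K appears as child of B

Answer: B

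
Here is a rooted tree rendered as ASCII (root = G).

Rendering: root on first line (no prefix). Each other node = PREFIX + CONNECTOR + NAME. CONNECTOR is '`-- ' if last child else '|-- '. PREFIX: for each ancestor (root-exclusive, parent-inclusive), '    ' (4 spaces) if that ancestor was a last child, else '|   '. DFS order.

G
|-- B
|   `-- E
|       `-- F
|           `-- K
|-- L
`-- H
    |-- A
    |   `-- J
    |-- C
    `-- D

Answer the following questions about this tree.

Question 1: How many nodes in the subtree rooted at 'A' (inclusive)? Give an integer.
Answer: 2

Derivation:
Subtree rooted at A contains: A, J
Count = 2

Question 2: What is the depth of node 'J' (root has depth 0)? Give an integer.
Path from root to J: G -> H -> A -> J
Depth = number of edges = 3

Answer: 3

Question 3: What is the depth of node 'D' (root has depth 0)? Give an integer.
Path from root to D: G -> H -> D
Depth = number of edges = 2

Answer: 2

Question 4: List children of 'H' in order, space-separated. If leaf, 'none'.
Node H's children (from adjacency): A, C, D

Answer: A C D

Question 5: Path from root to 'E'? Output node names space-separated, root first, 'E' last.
Walk down from root: G -> B -> E

Answer: G B E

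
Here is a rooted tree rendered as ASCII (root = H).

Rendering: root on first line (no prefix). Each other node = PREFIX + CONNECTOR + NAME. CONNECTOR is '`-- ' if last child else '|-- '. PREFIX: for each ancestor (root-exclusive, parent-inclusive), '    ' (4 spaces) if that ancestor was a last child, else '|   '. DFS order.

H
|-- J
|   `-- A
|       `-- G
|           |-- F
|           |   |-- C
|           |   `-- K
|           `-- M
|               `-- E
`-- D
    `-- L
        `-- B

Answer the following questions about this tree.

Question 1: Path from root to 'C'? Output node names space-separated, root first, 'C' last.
Answer: H J A G F C

Derivation:
Walk down from root: H -> J -> A -> G -> F -> C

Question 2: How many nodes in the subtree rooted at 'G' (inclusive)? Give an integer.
Answer: 6

Derivation:
Subtree rooted at G contains: C, E, F, G, K, M
Count = 6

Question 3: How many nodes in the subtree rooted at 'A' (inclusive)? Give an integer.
Answer: 7

Derivation:
Subtree rooted at A contains: A, C, E, F, G, K, M
Count = 7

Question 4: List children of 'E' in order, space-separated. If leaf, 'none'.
Answer: none

Derivation:
Node E's children (from adjacency): (leaf)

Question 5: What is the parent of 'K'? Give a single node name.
Scan adjacency: K appears as child of F

Answer: F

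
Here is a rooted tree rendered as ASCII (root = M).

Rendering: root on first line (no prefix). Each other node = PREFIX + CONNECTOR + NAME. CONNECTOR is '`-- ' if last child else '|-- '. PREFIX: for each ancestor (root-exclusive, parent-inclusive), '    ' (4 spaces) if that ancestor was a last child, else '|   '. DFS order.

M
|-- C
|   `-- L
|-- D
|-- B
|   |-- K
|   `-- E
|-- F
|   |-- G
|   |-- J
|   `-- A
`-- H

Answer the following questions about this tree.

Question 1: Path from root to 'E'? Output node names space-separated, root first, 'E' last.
Answer: M B E

Derivation:
Walk down from root: M -> B -> E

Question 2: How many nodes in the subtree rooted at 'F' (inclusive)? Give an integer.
Subtree rooted at F contains: A, F, G, J
Count = 4

Answer: 4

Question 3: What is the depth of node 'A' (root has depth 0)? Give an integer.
Path from root to A: M -> F -> A
Depth = number of edges = 2

Answer: 2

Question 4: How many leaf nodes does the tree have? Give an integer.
Answer: 8

Derivation:
Leaves (nodes with no children): A, D, E, G, H, J, K, L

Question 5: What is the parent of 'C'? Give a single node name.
Scan adjacency: C appears as child of M

Answer: M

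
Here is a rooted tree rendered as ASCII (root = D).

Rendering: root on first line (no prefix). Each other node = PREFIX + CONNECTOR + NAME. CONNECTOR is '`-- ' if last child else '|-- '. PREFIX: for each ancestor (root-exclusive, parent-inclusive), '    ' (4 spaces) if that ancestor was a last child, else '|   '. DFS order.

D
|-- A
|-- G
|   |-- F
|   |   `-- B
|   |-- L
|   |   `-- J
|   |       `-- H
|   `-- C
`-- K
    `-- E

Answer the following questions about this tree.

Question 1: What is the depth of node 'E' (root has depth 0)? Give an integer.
Path from root to E: D -> K -> E
Depth = number of edges = 2

Answer: 2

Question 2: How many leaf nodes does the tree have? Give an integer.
Leaves (nodes with no children): A, B, C, E, H

Answer: 5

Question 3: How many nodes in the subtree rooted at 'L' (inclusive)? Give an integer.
Answer: 3

Derivation:
Subtree rooted at L contains: H, J, L
Count = 3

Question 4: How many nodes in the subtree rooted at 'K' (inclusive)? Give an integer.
Subtree rooted at K contains: E, K
Count = 2

Answer: 2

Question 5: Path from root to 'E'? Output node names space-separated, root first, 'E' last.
Walk down from root: D -> K -> E

Answer: D K E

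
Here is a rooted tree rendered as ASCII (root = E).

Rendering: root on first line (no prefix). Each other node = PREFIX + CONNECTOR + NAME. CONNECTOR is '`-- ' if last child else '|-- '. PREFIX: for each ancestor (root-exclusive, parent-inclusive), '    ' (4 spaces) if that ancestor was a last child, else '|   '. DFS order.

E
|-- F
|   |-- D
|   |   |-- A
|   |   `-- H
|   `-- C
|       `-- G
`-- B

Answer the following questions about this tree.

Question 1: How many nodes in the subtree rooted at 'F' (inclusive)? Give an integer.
Subtree rooted at F contains: A, C, D, F, G, H
Count = 6

Answer: 6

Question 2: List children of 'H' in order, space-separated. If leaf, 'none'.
Answer: none

Derivation:
Node H's children (from adjacency): (leaf)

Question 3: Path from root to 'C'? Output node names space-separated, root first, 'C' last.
Answer: E F C

Derivation:
Walk down from root: E -> F -> C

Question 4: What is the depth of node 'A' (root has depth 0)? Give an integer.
Answer: 3

Derivation:
Path from root to A: E -> F -> D -> A
Depth = number of edges = 3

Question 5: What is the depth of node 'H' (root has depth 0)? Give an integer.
Path from root to H: E -> F -> D -> H
Depth = number of edges = 3

Answer: 3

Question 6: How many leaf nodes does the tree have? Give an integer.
Answer: 4

Derivation:
Leaves (nodes with no children): A, B, G, H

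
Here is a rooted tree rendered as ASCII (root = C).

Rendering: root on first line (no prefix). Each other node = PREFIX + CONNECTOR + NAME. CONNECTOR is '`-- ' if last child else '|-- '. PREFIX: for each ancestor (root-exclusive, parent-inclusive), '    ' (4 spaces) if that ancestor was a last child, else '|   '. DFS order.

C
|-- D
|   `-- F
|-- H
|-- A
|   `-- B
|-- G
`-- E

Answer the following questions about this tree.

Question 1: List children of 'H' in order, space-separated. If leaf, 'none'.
Answer: none

Derivation:
Node H's children (from adjacency): (leaf)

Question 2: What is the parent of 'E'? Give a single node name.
Scan adjacency: E appears as child of C

Answer: C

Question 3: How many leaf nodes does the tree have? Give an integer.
Answer: 5

Derivation:
Leaves (nodes with no children): B, E, F, G, H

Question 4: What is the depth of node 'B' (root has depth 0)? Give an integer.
Answer: 2

Derivation:
Path from root to B: C -> A -> B
Depth = number of edges = 2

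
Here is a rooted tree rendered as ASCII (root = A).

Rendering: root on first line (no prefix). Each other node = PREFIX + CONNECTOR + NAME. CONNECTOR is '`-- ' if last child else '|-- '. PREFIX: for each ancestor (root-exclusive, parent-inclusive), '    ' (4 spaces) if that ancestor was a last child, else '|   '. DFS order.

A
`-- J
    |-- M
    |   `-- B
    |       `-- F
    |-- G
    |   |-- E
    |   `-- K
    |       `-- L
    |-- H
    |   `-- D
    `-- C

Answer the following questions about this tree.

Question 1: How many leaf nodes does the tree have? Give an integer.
Answer: 5

Derivation:
Leaves (nodes with no children): C, D, E, F, L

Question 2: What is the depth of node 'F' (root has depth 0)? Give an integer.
Path from root to F: A -> J -> M -> B -> F
Depth = number of edges = 4

Answer: 4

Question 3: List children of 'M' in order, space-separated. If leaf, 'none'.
Node M's children (from adjacency): B

Answer: B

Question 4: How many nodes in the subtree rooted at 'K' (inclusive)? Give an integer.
Subtree rooted at K contains: K, L
Count = 2

Answer: 2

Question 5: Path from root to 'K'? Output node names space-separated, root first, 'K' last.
Answer: A J G K

Derivation:
Walk down from root: A -> J -> G -> K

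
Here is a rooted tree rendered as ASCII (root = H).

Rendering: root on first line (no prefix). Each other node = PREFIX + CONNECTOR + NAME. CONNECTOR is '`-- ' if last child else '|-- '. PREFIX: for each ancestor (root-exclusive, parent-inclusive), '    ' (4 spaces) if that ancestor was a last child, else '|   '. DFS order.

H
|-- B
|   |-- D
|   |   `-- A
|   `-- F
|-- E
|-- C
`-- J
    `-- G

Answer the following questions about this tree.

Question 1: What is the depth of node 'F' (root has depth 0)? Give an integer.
Path from root to F: H -> B -> F
Depth = number of edges = 2

Answer: 2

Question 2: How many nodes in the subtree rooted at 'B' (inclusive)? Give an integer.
Answer: 4

Derivation:
Subtree rooted at B contains: A, B, D, F
Count = 4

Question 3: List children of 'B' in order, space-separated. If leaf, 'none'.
Node B's children (from adjacency): D, F

Answer: D F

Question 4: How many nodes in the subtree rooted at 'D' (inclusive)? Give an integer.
Subtree rooted at D contains: A, D
Count = 2

Answer: 2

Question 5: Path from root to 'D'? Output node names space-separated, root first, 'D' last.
Walk down from root: H -> B -> D

Answer: H B D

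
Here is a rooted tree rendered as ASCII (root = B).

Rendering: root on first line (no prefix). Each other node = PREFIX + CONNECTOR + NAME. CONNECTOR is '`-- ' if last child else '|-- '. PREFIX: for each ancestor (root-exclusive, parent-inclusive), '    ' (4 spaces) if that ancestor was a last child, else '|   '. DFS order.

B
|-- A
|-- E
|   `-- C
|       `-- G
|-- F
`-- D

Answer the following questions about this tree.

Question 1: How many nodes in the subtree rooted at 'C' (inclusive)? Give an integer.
Subtree rooted at C contains: C, G
Count = 2

Answer: 2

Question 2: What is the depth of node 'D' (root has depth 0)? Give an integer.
Path from root to D: B -> D
Depth = number of edges = 1

Answer: 1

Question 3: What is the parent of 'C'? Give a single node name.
Scan adjacency: C appears as child of E

Answer: E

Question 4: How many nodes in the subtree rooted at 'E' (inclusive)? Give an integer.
Answer: 3

Derivation:
Subtree rooted at E contains: C, E, G
Count = 3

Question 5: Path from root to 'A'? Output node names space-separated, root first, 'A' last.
Walk down from root: B -> A

Answer: B A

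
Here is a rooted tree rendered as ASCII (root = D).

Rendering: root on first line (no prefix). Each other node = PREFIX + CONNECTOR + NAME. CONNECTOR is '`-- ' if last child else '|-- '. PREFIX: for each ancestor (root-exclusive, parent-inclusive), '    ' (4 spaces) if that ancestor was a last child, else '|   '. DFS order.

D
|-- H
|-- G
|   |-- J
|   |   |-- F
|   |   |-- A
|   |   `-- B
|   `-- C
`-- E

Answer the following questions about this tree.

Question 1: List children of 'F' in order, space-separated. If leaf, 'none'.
Answer: none

Derivation:
Node F's children (from adjacency): (leaf)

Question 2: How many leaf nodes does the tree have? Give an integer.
Leaves (nodes with no children): A, B, C, E, F, H

Answer: 6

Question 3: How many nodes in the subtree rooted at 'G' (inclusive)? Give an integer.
Answer: 6

Derivation:
Subtree rooted at G contains: A, B, C, F, G, J
Count = 6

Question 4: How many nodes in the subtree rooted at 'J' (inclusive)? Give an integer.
Answer: 4

Derivation:
Subtree rooted at J contains: A, B, F, J
Count = 4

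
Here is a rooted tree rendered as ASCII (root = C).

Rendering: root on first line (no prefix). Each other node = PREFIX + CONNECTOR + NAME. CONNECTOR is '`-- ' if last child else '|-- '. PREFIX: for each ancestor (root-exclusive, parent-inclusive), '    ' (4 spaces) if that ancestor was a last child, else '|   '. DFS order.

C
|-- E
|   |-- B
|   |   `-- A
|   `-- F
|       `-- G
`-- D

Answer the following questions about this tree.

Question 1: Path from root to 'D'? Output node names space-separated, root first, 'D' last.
Walk down from root: C -> D

Answer: C D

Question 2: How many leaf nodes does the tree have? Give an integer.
Answer: 3

Derivation:
Leaves (nodes with no children): A, D, G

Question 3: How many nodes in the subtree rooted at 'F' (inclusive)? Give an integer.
Answer: 2

Derivation:
Subtree rooted at F contains: F, G
Count = 2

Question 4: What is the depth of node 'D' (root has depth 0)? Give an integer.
Answer: 1

Derivation:
Path from root to D: C -> D
Depth = number of edges = 1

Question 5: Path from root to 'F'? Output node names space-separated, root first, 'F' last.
Answer: C E F

Derivation:
Walk down from root: C -> E -> F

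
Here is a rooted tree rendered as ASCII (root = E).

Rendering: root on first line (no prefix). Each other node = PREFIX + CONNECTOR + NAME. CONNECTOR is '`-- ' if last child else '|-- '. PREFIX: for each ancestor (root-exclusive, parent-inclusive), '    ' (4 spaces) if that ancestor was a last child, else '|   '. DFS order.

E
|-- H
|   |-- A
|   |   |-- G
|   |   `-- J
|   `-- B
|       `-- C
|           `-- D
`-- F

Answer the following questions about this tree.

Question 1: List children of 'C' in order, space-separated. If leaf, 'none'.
Node C's children (from adjacency): D

Answer: D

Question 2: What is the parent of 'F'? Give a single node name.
Scan adjacency: F appears as child of E

Answer: E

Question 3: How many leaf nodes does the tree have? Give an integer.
Answer: 4

Derivation:
Leaves (nodes with no children): D, F, G, J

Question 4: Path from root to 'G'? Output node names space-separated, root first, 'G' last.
Answer: E H A G

Derivation:
Walk down from root: E -> H -> A -> G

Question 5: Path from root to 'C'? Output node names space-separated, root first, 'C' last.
Walk down from root: E -> H -> B -> C

Answer: E H B C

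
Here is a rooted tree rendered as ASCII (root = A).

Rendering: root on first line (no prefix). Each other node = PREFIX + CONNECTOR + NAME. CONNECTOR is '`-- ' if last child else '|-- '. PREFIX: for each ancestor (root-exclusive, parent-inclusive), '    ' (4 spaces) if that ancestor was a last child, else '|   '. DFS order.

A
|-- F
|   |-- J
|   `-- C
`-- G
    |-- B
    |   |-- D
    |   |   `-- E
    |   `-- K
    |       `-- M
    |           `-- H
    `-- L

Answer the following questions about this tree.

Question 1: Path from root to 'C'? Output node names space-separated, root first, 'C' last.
Walk down from root: A -> F -> C

Answer: A F C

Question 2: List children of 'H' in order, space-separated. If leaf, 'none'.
Node H's children (from adjacency): (leaf)

Answer: none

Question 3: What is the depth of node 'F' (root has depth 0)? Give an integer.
Path from root to F: A -> F
Depth = number of edges = 1

Answer: 1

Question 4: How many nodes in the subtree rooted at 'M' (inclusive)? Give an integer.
Subtree rooted at M contains: H, M
Count = 2

Answer: 2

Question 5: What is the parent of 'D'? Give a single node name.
Scan adjacency: D appears as child of B

Answer: B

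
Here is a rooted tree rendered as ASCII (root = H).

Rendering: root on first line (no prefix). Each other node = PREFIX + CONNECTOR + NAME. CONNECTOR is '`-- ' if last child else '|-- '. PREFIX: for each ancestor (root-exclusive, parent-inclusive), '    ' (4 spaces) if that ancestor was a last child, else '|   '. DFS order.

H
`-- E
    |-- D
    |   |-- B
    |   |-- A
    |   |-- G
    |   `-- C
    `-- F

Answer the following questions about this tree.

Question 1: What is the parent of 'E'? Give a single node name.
Answer: H

Derivation:
Scan adjacency: E appears as child of H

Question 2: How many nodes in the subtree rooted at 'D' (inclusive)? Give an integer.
Subtree rooted at D contains: A, B, C, D, G
Count = 5

Answer: 5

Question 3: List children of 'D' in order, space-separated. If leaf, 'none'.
Answer: B A G C

Derivation:
Node D's children (from adjacency): B, A, G, C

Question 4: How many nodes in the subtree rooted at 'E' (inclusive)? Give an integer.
Answer: 7

Derivation:
Subtree rooted at E contains: A, B, C, D, E, F, G
Count = 7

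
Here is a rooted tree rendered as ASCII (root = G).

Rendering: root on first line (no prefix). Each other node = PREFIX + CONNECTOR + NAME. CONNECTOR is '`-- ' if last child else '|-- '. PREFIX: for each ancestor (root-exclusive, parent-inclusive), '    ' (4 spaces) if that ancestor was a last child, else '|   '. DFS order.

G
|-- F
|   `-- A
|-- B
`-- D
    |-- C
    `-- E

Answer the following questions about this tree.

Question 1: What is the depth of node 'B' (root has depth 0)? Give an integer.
Path from root to B: G -> B
Depth = number of edges = 1

Answer: 1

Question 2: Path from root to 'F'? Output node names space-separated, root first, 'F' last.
Walk down from root: G -> F

Answer: G F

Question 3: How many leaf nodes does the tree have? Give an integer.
Leaves (nodes with no children): A, B, C, E

Answer: 4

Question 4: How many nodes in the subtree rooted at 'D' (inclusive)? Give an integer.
Answer: 3

Derivation:
Subtree rooted at D contains: C, D, E
Count = 3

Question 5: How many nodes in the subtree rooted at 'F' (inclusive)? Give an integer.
Answer: 2

Derivation:
Subtree rooted at F contains: A, F
Count = 2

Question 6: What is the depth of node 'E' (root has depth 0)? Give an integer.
Answer: 2

Derivation:
Path from root to E: G -> D -> E
Depth = number of edges = 2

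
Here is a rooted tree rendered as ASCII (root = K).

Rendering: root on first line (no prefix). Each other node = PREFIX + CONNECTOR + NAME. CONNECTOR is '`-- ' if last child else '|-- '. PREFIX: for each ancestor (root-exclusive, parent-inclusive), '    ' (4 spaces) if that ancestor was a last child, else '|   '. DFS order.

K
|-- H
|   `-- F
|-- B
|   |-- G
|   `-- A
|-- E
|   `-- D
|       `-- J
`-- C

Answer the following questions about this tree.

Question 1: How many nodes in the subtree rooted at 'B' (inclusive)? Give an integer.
Answer: 3

Derivation:
Subtree rooted at B contains: A, B, G
Count = 3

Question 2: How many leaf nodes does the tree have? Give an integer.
Leaves (nodes with no children): A, C, F, G, J

Answer: 5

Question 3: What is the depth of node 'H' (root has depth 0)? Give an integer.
Answer: 1

Derivation:
Path from root to H: K -> H
Depth = number of edges = 1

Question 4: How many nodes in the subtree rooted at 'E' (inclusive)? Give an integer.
Answer: 3

Derivation:
Subtree rooted at E contains: D, E, J
Count = 3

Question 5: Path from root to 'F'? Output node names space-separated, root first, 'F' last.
Answer: K H F

Derivation:
Walk down from root: K -> H -> F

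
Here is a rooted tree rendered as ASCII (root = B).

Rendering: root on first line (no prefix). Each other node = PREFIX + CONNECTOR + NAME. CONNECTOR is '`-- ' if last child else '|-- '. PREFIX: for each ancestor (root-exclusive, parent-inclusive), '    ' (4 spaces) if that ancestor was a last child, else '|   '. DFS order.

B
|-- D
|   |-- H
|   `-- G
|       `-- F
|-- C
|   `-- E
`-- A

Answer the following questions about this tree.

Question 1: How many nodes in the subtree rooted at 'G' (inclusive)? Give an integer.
Answer: 2

Derivation:
Subtree rooted at G contains: F, G
Count = 2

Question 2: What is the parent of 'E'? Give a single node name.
Scan adjacency: E appears as child of C

Answer: C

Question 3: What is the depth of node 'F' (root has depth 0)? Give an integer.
Answer: 3

Derivation:
Path from root to F: B -> D -> G -> F
Depth = number of edges = 3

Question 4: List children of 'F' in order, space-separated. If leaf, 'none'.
Answer: none

Derivation:
Node F's children (from adjacency): (leaf)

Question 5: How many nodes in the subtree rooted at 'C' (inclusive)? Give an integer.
Answer: 2

Derivation:
Subtree rooted at C contains: C, E
Count = 2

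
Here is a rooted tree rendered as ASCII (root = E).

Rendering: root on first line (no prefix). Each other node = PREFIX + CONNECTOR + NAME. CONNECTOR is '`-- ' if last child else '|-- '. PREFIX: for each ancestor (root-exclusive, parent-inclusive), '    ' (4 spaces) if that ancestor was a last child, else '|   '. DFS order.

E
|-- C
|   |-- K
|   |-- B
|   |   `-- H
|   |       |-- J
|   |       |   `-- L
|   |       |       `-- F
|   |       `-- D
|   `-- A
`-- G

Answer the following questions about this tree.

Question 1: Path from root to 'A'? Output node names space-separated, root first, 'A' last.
Answer: E C A

Derivation:
Walk down from root: E -> C -> A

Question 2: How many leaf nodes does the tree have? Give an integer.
Leaves (nodes with no children): A, D, F, G, K

Answer: 5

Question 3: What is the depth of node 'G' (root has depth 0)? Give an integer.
Answer: 1

Derivation:
Path from root to G: E -> G
Depth = number of edges = 1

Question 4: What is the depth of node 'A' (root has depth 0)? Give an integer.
Path from root to A: E -> C -> A
Depth = number of edges = 2

Answer: 2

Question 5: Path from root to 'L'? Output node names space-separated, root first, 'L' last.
Answer: E C B H J L

Derivation:
Walk down from root: E -> C -> B -> H -> J -> L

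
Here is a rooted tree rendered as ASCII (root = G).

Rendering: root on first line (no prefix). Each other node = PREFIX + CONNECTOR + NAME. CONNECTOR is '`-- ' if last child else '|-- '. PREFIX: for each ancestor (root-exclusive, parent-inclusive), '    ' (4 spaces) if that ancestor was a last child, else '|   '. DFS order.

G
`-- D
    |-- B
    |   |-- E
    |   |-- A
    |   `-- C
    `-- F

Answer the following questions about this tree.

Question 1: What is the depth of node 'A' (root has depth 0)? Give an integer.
Answer: 3

Derivation:
Path from root to A: G -> D -> B -> A
Depth = number of edges = 3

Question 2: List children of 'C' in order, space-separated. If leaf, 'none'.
Node C's children (from adjacency): (leaf)

Answer: none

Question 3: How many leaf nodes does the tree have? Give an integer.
Leaves (nodes with no children): A, C, E, F

Answer: 4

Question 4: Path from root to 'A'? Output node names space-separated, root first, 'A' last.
Walk down from root: G -> D -> B -> A

Answer: G D B A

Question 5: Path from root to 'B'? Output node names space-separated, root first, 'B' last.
Answer: G D B

Derivation:
Walk down from root: G -> D -> B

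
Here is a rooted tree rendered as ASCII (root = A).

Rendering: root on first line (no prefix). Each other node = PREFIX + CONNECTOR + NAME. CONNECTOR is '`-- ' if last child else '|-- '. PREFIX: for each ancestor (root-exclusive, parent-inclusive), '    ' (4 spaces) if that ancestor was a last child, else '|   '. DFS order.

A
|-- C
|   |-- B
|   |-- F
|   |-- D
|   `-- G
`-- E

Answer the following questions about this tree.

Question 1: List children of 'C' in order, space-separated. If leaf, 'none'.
Answer: B F D G

Derivation:
Node C's children (from adjacency): B, F, D, G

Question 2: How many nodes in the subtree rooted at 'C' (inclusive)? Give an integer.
Answer: 5

Derivation:
Subtree rooted at C contains: B, C, D, F, G
Count = 5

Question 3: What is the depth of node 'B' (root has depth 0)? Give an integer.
Path from root to B: A -> C -> B
Depth = number of edges = 2

Answer: 2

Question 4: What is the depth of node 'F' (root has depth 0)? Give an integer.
Path from root to F: A -> C -> F
Depth = number of edges = 2

Answer: 2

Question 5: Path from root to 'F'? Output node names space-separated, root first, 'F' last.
Answer: A C F

Derivation:
Walk down from root: A -> C -> F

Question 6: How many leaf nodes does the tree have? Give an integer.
Leaves (nodes with no children): B, D, E, F, G

Answer: 5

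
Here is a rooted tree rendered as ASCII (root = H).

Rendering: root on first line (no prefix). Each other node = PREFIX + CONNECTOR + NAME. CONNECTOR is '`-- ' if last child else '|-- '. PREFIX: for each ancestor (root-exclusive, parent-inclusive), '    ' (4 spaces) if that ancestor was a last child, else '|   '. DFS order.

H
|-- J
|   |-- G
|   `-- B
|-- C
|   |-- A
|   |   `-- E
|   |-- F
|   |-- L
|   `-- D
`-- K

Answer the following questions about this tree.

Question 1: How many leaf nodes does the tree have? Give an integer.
Leaves (nodes with no children): B, D, E, F, G, K, L

Answer: 7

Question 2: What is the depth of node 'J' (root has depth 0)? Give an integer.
Path from root to J: H -> J
Depth = number of edges = 1

Answer: 1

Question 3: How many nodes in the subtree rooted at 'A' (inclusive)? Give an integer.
Subtree rooted at A contains: A, E
Count = 2

Answer: 2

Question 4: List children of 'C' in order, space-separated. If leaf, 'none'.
Node C's children (from adjacency): A, F, L, D

Answer: A F L D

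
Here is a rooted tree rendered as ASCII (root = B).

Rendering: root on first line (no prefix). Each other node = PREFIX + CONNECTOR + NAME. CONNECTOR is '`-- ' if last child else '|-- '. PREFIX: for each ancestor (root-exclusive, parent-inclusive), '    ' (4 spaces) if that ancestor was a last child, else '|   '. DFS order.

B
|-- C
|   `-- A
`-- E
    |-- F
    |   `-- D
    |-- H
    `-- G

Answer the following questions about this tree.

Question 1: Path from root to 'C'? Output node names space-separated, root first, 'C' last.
Answer: B C

Derivation:
Walk down from root: B -> C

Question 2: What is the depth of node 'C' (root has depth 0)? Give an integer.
Answer: 1

Derivation:
Path from root to C: B -> C
Depth = number of edges = 1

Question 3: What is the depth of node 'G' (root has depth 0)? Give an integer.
Answer: 2

Derivation:
Path from root to G: B -> E -> G
Depth = number of edges = 2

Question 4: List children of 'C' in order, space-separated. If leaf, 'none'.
Answer: A

Derivation:
Node C's children (from adjacency): A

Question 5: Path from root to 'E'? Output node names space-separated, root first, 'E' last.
Answer: B E

Derivation:
Walk down from root: B -> E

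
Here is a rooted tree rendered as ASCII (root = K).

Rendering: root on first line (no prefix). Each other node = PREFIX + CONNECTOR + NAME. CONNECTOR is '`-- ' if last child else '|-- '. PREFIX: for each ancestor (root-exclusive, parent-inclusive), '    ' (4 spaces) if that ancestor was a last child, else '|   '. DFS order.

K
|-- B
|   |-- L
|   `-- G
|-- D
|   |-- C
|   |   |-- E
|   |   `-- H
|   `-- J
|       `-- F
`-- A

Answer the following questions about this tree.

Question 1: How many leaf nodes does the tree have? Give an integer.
Answer: 6

Derivation:
Leaves (nodes with no children): A, E, F, G, H, L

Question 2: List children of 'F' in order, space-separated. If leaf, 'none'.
Node F's children (from adjacency): (leaf)

Answer: none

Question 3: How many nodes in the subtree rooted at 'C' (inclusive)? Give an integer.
Subtree rooted at C contains: C, E, H
Count = 3

Answer: 3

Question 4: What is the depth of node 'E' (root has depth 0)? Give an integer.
Path from root to E: K -> D -> C -> E
Depth = number of edges = 3

Answer: 3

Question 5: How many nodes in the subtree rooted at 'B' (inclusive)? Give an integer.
Answer: 3

Derivation:
Subtree rooted at B contains: B, G, L
Count = 3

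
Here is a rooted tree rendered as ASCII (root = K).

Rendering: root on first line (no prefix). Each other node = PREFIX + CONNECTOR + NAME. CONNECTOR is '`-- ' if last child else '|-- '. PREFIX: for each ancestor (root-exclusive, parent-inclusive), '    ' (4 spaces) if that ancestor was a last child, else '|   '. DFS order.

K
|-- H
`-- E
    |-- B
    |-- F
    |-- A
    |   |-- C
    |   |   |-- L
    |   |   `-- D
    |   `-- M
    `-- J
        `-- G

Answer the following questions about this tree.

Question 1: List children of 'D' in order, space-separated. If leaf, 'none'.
Answer: none

Derivation:
Node D's children (from adjacency): (leaf)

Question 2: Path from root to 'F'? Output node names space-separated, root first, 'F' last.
Walk down from root: K -> E -> F

Answer: K E F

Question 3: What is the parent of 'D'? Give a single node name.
Answer: C

Derivation:
Scan adjacency: D appears as child of C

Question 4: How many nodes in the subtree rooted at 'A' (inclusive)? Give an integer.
Answer: 5

Derivation:
Subtree rooted at A contains: A, C, D, L, M
Count = 5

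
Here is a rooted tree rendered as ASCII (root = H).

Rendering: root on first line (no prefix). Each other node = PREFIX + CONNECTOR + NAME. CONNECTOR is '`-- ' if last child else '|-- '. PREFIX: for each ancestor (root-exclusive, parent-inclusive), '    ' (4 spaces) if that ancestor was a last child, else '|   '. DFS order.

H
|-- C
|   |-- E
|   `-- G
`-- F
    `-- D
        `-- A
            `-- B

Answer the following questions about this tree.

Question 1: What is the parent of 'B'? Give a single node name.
Answer: A

Derivation:
Scan adjacency: B appears as child of A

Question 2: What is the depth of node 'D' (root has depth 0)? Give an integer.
Path from root to D: H -> F -> D
Depth = number of edges = 2

Answer: 2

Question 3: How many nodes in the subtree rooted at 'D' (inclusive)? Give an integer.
Answer: 3

Derivation:
Subtree rooted at D contains: A, B, D
Count = 3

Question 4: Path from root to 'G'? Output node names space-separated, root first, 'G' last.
Answer: H C G

Derivation:
Walk down from root: H -> C -> G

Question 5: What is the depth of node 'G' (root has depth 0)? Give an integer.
Path from root to G: H -> C -> G
Depth = number of edges = 2

Answer: 2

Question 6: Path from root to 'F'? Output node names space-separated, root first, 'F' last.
Answer: H F

Derivation:
Walk down from root: H -> F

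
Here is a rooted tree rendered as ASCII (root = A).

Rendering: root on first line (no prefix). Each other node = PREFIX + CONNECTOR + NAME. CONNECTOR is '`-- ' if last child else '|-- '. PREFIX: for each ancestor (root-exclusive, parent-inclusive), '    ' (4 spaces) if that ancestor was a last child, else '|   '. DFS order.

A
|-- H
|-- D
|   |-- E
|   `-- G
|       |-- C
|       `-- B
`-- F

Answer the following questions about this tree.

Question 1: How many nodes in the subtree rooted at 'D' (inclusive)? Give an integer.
Subtree rooted at D contains: B, C, D, E, G
Count = 5

Answer: 5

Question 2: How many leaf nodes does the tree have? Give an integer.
Leaves (nodes with no children): B, C, E, F, H

Answer: 5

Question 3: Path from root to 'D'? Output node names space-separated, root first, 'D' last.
Answer: A D

Derivation:
Walk down from root: A -> D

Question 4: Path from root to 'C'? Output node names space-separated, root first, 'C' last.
Walk down from root: A -> D -> G -> C

Answer: A D G C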